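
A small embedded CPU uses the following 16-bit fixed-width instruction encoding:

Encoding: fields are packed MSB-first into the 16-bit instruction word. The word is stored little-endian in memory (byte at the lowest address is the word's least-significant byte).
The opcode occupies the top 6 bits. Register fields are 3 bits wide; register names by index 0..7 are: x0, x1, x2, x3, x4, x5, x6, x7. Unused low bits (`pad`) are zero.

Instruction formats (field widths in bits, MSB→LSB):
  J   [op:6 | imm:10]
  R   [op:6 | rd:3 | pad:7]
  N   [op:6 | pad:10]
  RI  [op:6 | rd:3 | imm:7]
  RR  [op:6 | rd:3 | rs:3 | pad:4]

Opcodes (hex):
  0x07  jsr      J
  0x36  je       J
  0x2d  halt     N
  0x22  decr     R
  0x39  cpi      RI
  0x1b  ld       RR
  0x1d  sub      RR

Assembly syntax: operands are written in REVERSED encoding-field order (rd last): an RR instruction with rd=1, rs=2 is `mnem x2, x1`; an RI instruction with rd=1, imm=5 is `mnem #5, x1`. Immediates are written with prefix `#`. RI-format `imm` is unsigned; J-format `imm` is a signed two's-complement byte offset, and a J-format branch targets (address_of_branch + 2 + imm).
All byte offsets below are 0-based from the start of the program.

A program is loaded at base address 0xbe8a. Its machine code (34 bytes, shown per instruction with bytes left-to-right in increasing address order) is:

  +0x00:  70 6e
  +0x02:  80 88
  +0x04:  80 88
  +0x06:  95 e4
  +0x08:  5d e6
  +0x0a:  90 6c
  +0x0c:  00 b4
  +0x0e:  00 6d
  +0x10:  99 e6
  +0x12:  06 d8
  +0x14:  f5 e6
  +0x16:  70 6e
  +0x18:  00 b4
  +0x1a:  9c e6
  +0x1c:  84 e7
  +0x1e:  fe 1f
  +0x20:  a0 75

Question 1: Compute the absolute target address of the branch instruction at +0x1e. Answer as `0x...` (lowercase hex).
0xbea8

+0x1e: fe 1f ⇒ word 0x1ffe (little)
  top 6b → 0x7 → jsr [J]
  imm@[9:0]=0x3fe (s10→-2) ⇒ #-2
  target = base 0xbe8a + off 0x1e + 2 + imm -2 = 0xbea8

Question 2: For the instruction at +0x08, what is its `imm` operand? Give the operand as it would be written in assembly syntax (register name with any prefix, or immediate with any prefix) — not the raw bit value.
@+08  little-endian(5d e6) = 0xe65d
  op=0xe65d>>10=0x39 ⇒ cpi (RI)
  rd: (w>>7)&0x7=0x4 → x4
  imm: (w>>0)&0x7f=0x5d → #93

#93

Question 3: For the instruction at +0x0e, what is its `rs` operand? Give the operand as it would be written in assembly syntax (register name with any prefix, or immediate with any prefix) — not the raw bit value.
x0

[0e] 00 6d → 0x6d00
  top 6b → 0x1b → ld [RR]
  rd: (w>>7)&0x7=0x2 → x2
  rs: (w>>4)&0x7=0x0 → x0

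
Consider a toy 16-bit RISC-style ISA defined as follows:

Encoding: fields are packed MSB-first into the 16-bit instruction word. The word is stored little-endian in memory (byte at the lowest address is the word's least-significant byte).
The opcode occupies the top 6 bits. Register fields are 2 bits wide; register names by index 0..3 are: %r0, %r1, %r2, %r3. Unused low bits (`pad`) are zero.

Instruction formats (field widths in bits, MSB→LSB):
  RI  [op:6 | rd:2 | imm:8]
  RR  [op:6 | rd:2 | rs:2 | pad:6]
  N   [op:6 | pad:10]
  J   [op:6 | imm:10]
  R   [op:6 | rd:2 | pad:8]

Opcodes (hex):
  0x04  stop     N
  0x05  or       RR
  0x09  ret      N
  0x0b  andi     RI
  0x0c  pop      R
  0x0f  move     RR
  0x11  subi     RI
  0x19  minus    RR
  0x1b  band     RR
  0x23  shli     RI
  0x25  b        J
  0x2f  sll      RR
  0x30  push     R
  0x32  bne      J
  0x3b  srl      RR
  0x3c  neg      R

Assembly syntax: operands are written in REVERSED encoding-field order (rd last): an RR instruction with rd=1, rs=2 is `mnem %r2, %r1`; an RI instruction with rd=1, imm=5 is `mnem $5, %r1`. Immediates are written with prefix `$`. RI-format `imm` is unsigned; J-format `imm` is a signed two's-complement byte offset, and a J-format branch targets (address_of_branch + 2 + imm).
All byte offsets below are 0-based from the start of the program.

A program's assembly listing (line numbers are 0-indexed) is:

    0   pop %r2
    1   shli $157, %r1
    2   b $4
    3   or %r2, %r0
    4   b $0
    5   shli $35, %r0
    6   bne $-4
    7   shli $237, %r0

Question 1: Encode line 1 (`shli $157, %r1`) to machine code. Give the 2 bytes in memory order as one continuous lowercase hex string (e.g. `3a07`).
9d8d

1. shli fields op=0x23:6|rd=1:2|imm=157:8 → word 8d9dh → 9d 8d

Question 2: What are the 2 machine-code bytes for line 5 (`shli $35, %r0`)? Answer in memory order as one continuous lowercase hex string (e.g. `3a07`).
line 5 (shli): pack op=0x23:6|rd=0:2|imm=35:8 = 0x8c23; little→ 23 8c

238c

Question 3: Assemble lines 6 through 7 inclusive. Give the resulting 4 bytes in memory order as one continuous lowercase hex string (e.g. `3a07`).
fccbed8c

6. bne fields op=0x32:6|imm=-4:10 → word cbfch → fc cb
7. shli fields op=0x23:6|rd=0:2|imm=237:8 → word 8cedh → ed 8c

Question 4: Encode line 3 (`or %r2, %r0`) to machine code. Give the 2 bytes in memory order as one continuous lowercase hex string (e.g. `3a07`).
line 3 (or): pack op=0x5:6|rd=0:2|rs=2:2|pad=0:6 = 0x1480; little→ 80 14

8014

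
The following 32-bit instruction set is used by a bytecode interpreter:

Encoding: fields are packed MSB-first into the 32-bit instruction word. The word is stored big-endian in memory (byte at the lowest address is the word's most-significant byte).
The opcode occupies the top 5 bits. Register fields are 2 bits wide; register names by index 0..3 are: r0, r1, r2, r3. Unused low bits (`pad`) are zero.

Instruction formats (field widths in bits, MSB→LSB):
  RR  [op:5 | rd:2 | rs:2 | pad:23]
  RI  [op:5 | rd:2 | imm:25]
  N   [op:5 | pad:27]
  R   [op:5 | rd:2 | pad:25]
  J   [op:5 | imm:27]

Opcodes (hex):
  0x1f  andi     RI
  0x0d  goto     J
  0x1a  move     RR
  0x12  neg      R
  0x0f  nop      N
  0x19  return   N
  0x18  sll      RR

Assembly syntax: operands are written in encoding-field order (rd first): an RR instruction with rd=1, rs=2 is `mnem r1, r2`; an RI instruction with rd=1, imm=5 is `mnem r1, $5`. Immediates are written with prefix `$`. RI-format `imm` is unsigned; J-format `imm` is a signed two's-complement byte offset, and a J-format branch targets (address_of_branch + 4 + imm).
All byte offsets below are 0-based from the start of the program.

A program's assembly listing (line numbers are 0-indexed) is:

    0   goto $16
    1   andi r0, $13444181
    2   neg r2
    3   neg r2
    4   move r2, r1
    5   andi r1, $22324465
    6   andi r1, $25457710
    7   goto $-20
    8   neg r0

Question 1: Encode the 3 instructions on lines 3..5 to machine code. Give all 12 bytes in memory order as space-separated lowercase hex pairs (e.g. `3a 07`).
94 00 00 00 d4 80 00 00 fb 54 a4 f1

3. neg fields op=0x12:5|rd=2:2|pad=0:25 → word 94000000h → 94 00 00 00
4. move fields op=0x1a:5|rd=2:2|rs=1:2|pad=0:23 → word d4800000h → d4 80 00 00
5. andi fields op=0x1f:5|rd=1:2|imm=22324465:25 → word fb54a4f1h → fb 54 a4 f1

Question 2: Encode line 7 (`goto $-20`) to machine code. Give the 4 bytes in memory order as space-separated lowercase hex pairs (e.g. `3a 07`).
6f ff ff ec

L7: goto op=0xd:5|imm=-20:27 ⇒ 0x6fffffec ⇒ big 6f ff ff ec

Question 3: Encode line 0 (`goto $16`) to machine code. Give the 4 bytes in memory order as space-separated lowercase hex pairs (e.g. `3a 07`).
68 00 00 10

L0: goto op=0xd:5|imm=16:27 ⇒ 0x68000010 ⇒ big 68 00 00 10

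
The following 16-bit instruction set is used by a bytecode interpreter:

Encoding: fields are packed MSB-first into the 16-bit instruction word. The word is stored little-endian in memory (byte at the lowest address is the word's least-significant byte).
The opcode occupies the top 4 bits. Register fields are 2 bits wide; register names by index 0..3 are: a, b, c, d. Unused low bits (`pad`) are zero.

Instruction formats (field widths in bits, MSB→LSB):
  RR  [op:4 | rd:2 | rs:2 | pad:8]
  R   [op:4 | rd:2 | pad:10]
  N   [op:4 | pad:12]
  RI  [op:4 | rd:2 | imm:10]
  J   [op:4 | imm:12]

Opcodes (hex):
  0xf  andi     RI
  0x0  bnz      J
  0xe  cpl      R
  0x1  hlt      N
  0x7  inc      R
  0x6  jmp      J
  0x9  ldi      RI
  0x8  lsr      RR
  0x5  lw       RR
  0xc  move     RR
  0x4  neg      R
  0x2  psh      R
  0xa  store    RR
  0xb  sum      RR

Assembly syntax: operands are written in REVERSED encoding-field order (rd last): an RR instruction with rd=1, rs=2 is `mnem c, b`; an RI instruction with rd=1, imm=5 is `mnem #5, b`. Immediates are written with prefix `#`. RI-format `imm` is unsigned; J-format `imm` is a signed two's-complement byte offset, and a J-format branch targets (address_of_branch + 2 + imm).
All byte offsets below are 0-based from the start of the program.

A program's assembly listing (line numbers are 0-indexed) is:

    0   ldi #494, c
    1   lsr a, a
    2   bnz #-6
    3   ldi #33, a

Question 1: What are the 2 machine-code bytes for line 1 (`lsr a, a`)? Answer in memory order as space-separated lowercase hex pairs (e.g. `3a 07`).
line 1 (lsr): pack op=0x8:4|rd=0:2|rs=0:2|pad=0:8 = 0x8000; little→ 00 80

00 80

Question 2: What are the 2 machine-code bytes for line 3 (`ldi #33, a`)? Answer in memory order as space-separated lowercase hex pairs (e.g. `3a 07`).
L3: ldi op=0x9:4|rd=0:2|imm=33:10 ⇒ 0x9021 ⇒ little 21 90

21 90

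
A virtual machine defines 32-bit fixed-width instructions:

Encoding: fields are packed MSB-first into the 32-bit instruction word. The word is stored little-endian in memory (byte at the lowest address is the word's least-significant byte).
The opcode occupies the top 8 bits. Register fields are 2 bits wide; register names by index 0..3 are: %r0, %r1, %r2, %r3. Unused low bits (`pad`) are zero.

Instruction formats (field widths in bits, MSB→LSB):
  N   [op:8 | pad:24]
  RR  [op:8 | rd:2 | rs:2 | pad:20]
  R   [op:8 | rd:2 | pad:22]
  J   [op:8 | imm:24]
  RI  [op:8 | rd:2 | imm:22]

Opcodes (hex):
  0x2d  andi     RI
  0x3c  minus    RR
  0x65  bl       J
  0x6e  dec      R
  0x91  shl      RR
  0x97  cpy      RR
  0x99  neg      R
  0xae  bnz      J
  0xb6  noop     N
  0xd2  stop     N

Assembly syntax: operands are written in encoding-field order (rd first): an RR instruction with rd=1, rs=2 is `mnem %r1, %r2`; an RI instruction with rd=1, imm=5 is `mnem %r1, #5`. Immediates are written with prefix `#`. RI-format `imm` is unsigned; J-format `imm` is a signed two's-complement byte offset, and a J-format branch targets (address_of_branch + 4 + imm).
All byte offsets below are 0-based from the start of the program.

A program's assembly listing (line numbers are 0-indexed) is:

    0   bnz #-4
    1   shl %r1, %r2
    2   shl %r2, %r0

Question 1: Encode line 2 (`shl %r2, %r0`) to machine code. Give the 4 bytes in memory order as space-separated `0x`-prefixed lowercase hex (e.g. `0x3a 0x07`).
0x00 0x00 0x80 0x91

L2: shl op=0x91:8|rd=2:2|rs=0:2|pad=0:20 ⇒ 0x91800000 ⇒ little 00 00 80 91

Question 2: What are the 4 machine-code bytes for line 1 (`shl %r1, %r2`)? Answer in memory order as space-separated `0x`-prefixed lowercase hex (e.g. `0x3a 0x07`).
L1: shl op=0x91:8|rd=1:2|rs=2:2|pad=0:20 ⇒ 0x91600000 ⇒ little 00 00 60 91

0x00 0x00 0x60 0x91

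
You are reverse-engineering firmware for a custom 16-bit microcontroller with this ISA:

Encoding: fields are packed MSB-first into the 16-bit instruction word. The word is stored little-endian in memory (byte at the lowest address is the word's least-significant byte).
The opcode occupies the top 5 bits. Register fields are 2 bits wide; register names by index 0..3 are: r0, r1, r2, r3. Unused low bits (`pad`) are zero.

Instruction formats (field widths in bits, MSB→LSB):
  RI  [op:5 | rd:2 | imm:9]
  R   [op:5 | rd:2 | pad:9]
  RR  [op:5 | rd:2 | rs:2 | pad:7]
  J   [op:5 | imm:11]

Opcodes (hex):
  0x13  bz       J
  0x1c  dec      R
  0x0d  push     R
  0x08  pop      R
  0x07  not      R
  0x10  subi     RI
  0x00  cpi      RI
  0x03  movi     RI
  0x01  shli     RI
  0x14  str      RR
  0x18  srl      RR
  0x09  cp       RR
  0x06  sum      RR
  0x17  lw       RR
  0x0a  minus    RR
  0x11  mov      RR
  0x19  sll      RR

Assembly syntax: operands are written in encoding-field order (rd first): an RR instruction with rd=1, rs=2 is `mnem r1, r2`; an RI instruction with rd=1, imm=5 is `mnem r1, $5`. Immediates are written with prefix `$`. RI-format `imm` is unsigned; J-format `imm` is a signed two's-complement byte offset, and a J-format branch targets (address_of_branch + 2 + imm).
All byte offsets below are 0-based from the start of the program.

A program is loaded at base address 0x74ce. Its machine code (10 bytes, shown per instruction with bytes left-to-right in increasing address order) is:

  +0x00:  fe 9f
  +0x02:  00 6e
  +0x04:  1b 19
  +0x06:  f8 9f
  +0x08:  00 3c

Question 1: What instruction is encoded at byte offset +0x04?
movi r0, $283

[04] 1b 19 → 0x191b
  top 5b → 0x3 → movi [RI]
  rd: (w>>9)&0x3=0x0 → r0
  imm: (w>>0)&0x1ff=0x11b → $283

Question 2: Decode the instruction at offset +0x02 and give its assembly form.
push r3

[02] 00 6e → 0x6e00
  op=0x6e00>>11=0xd ⇒ push (R)
  rd: (w>>9)&0x3=0x3 → r3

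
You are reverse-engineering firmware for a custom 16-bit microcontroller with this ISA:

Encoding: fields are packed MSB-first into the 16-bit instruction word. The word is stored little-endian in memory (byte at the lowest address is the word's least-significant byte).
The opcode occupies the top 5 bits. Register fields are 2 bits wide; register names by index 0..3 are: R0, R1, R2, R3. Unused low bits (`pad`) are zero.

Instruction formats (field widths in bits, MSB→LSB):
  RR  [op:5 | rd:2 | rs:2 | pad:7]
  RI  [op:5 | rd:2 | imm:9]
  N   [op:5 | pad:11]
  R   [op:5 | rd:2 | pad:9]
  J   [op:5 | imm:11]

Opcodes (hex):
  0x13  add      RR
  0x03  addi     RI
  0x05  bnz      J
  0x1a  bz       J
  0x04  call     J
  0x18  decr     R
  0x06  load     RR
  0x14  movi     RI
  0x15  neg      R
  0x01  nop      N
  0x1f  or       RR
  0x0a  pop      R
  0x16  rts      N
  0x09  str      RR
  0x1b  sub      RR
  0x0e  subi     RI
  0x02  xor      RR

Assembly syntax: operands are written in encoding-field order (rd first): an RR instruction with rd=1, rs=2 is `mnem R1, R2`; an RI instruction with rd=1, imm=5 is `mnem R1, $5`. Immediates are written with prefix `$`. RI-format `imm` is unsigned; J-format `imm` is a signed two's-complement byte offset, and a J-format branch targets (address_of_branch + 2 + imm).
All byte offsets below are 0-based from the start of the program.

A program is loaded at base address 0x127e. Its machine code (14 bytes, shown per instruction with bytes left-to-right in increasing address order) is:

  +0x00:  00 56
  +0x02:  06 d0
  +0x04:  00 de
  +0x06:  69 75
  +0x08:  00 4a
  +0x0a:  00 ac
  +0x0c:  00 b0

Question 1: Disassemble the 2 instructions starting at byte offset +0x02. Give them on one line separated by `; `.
+0x02: 06 d0 ⇒ word 0xd006 (little)
  top 5b → 0x1a → bz [J]
  imm: (w>>0)&0x7ff=0x6 → $6
+0x04: 00 de ⇒ word 0xde00 (little)
  top 5b → 0x1b → sub [RR]
  rd: (w>>9)&0x3=0x3 → R3
  rs: (w>>7)&0x3=0x0 → R0

bz $6; sub R3, R0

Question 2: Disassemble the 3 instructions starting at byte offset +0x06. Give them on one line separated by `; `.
subi R2, $361; str R1, R0; neg R2

@+06  little-endian(69 75) = 0x7569
  op=0x7569>>11=0xe ⇒ subi (RI)
  [10:9] rd=2 = R2
  [8:0] imm=361 = $361
@+08  little-endian(00 4a) = 0x4a00
  op=0x4a00>>11=0x9 ⇒ str (RR)
  [10:9] rd=1 = R1
  [8:7] rs=0 = R0
@+0a  little-endian(00 ac) = 0xac00
  op=0xac00>>11=0x15 ⇒ neg (R)
  [10:9] rd=2 = R2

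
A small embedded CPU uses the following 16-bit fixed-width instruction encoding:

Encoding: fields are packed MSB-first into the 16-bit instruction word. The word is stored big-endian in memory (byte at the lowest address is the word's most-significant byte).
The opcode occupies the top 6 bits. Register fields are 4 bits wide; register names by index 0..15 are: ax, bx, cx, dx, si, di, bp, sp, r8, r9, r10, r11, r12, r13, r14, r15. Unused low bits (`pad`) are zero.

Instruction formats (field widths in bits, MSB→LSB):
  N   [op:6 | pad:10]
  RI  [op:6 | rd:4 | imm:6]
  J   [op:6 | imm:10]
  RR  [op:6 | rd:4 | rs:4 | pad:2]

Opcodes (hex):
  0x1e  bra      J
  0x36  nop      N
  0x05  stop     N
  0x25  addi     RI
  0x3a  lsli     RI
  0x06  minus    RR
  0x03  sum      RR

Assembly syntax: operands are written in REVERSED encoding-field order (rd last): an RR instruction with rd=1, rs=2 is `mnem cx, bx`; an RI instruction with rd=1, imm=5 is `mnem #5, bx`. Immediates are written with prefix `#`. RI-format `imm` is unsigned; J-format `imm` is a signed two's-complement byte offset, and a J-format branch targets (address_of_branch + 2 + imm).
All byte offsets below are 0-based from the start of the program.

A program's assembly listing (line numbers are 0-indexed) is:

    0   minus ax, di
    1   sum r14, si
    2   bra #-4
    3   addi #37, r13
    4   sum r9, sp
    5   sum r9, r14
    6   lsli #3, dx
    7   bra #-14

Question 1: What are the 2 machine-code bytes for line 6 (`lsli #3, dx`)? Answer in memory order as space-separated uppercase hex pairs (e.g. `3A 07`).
L6: lsli op=0x3a:6|rd=3:4|imm=3:6 ⇒ 0xe8c3 ⇒ big e8 c3

E8 C3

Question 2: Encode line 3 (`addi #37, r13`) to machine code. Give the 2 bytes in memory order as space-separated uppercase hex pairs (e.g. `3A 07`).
97 65

L3: addi op=0x25:6|rd=13:4|imm=37:6 ⇒ 0x9765 ⇒ big 97 65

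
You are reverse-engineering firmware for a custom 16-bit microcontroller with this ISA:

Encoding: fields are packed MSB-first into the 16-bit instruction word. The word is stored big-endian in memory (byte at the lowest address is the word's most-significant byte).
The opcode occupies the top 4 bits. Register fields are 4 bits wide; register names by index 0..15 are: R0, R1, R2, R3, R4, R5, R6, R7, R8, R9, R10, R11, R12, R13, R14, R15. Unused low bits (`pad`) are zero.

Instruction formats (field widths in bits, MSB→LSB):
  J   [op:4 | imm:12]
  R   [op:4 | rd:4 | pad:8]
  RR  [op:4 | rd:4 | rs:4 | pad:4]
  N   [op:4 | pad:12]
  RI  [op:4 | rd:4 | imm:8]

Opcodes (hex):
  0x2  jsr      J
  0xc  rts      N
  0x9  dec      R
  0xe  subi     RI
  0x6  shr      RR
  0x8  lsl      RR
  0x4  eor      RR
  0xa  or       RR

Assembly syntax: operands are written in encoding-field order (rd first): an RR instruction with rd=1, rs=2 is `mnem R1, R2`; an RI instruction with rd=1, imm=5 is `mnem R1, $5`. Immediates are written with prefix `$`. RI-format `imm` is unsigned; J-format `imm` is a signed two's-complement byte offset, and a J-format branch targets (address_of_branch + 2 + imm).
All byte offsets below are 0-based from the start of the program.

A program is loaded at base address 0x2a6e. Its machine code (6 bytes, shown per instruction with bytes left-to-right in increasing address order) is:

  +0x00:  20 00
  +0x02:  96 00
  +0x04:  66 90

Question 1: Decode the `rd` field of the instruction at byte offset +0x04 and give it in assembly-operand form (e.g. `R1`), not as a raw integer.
[04] 66 90 → 0x6690
  top 4b → 0x6 → shr [RR]
  [11:8] rd=6 = R6
  [7:4] rs=9 = R9

R6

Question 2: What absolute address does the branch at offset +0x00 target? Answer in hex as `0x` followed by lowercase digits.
0x2a70

[00] 20 00 → 0x2000
  opcode bits[15:12]=0x2: jsr/J
  imm: (w>>0)&0xfff=0x0 → $0
  target = base 0x2a6e + off 0x00 + 2 + imm 0 = 0x2a70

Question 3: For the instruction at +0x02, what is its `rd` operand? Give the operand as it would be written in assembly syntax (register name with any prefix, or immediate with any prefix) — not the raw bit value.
R6

off 0x02: read 96 00 as big → 0x9600
  top 4b → 0x9 → dec [R]
  rd@[11:8]=0x6 ⇒ R6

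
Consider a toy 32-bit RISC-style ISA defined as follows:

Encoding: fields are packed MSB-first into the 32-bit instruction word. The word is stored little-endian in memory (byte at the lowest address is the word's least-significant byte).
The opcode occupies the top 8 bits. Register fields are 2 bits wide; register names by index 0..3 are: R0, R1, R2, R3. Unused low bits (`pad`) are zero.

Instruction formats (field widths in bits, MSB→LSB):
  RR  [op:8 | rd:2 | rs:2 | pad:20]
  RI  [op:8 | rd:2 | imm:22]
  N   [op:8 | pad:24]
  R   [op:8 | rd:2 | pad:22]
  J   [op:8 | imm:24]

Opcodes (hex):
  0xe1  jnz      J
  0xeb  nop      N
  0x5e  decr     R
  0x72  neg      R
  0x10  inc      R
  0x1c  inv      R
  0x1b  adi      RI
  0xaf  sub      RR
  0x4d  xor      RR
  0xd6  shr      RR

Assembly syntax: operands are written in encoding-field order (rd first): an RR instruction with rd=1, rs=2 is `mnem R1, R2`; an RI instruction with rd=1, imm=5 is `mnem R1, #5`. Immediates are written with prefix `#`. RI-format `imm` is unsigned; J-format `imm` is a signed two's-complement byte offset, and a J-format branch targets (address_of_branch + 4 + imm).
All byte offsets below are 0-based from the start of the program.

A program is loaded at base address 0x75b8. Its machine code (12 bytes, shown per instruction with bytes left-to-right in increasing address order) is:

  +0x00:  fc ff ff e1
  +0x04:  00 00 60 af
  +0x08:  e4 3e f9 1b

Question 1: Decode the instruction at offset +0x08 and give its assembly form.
adi R3, #3751652

@+08  little-endian(e4 3e f9 1b) = 0x1bf93ee4
  top 8b → 0x1b → adi [RI]
  rd@[23:22]=0x3 ⇒ R3
  imm@[21:0]=0x393ee4 ⇒ #3751652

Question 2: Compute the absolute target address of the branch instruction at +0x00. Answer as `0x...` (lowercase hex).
@+00  little-endian(fc ff ff e1) = 0xe1fffffc
  top 8b → 0xe1 → jnz [J]
  imm: (w>>0)&0xffffff=0xfffffc (s24→-4) → #-4
  target = base 0x75b8 + off 0x00 + 4 + imm -4 = 0x75b8

0x75b8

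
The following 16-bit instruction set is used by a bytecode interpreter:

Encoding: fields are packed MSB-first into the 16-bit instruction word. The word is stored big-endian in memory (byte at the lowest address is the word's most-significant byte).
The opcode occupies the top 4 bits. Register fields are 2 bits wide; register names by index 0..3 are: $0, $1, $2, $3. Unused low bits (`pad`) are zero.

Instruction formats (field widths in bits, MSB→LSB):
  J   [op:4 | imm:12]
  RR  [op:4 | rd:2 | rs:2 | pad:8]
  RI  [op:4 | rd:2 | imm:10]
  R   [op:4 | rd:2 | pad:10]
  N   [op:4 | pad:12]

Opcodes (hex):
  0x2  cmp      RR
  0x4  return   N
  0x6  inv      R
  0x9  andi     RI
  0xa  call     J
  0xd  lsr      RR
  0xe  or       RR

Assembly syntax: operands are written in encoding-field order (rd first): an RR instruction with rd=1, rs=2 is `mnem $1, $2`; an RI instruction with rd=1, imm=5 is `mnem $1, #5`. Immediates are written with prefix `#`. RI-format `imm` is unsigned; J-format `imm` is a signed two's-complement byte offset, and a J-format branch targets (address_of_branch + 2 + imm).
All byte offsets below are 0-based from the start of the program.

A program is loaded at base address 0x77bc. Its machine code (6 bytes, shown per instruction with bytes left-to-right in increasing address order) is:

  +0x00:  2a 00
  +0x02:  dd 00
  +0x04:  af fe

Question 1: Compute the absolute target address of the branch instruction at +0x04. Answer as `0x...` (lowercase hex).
+0x04: af fe ⇒ word 0xaffe (big)
  opcode bits[15:12]=0xa: call/J
  imm@[11:0]=0xffe (s12→-2) ⇒ #-2
  target = base 0x77bc + off 0x04 + 2 + imm -2 = 0x77c0

0x77c0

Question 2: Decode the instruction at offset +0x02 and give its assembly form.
@+02  big-endian(dd 00) = 0xdd00
  op=0xdd00>>12=0xd ⇒ lsr (RR)
  rd@[11:10]=0x3 ⇒ $3
  rs@[9:8]=0x1 ⇒ $1

lsr $3, $1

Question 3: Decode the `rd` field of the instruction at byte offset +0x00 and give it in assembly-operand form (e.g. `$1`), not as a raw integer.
+0x00: 2a 00 ⇒ word 0x2a00 (big)
  top 4b → 0x2 → cmp [RR]
  rd@[11:10]=0x2 ⇒ $2
  rs@[9:8]=0x2 ⇒ $2

$2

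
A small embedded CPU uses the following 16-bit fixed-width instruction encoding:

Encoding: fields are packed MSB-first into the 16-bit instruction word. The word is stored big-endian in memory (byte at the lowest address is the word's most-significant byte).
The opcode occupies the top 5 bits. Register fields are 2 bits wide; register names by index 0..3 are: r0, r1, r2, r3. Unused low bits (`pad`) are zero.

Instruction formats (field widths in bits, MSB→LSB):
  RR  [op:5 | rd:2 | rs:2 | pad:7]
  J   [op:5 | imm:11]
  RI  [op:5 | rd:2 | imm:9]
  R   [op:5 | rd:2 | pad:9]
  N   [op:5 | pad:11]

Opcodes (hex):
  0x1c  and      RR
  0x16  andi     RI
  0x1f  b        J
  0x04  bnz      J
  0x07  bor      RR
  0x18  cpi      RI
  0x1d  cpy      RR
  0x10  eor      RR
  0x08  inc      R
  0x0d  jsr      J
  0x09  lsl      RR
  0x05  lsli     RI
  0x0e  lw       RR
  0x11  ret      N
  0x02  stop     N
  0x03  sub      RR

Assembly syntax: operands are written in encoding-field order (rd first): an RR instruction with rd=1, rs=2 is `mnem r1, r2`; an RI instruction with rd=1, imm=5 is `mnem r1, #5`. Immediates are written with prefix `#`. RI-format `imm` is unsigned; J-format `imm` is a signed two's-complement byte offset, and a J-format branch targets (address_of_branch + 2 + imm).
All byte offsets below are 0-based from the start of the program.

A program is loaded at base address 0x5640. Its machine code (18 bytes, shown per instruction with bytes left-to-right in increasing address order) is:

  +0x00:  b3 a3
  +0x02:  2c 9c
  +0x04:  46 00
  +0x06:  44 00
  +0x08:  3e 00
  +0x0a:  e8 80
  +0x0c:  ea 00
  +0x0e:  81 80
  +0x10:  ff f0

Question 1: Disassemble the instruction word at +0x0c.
+0x0c: ea 00 ⇒ word 0xea00 (big)
  top 5b → 0x1d → cpy [RR]
  rd@[10:9]=0x1 ⇒ r1
  rs@[8:7]=0x0 ⇒ r0

cpy r1, r0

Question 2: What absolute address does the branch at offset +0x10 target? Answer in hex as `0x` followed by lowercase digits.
0x5642

[10] ff f0 → 0xfff0
  top 5b → 0x1f → b [J]
  imm@[10:0]=0x7f0 (s11→-16) ⇒ #-16
  target = base 0x5640 + off 0x10 + 2 + imm -16 = 0x5642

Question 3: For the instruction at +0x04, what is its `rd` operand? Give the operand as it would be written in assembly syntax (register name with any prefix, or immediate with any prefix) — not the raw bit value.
r3

+0x04: 46 00 ⇒ word 0x4600 (big)
  top 5b → 0x8 → inc [R]
  rd: (w>>9)&0x3=0x3 → r3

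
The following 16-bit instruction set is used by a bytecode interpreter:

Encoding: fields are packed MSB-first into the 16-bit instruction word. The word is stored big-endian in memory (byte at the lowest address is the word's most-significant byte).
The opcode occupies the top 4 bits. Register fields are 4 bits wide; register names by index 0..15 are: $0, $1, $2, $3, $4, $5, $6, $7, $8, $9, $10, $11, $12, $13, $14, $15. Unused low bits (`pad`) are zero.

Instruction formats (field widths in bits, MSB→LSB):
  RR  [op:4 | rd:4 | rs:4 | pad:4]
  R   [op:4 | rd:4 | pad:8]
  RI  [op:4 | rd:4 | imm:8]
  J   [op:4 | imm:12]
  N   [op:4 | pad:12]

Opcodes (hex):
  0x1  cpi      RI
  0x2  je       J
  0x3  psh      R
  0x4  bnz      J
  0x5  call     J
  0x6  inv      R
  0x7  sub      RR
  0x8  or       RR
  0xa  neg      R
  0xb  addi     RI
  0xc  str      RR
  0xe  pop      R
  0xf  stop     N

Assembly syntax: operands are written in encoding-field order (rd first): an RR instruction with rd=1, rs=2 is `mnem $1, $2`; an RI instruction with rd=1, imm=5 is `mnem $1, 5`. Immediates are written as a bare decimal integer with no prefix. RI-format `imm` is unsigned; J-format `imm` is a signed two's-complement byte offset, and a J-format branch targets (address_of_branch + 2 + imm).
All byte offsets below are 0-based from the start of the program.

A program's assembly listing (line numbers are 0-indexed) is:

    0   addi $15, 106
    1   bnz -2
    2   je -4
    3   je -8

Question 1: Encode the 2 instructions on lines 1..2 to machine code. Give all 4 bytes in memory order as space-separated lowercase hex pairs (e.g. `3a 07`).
4f fe 2f fc

1. bnz fields op=0x4:4|imm=-2:12 → word 4ffeh → 4f fe
2. je fields op=0x2:4|imm=-4:12 → word 2ffch → 2f fc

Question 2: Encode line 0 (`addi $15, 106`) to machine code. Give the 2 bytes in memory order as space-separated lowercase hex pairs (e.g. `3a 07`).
L0: addi op=0xb:4|rd=15:4|imm=106:8 ⇒ 0xbf6a ⇒ big bf 6a

bf 6a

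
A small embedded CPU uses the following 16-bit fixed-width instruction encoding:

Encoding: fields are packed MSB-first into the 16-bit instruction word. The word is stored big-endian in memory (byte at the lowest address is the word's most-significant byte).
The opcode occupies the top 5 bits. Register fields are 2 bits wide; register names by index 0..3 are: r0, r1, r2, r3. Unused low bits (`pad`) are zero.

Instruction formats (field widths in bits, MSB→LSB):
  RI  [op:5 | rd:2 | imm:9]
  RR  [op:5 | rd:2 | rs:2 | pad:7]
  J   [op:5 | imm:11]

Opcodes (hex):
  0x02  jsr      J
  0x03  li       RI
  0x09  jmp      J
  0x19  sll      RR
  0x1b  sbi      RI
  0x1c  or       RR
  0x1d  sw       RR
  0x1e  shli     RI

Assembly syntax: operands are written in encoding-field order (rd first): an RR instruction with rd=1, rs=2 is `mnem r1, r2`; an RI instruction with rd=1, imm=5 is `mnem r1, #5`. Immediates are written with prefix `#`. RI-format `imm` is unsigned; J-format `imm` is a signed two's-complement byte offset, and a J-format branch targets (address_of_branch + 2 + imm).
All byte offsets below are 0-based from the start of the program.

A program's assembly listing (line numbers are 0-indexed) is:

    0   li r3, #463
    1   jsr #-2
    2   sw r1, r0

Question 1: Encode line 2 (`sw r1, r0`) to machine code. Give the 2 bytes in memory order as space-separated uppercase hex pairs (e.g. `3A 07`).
2. sw fields op=0x1d:5|rd=1:2|rs=0:2|pad=0:7 → word ea00h → ea 00

EA 00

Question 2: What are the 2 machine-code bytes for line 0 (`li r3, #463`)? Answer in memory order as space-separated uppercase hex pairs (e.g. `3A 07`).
line 0 (li): pack op=0x3:5|rd=3:2|imm=463:9 = 0x1fcf; big→ 1f cf

1F CF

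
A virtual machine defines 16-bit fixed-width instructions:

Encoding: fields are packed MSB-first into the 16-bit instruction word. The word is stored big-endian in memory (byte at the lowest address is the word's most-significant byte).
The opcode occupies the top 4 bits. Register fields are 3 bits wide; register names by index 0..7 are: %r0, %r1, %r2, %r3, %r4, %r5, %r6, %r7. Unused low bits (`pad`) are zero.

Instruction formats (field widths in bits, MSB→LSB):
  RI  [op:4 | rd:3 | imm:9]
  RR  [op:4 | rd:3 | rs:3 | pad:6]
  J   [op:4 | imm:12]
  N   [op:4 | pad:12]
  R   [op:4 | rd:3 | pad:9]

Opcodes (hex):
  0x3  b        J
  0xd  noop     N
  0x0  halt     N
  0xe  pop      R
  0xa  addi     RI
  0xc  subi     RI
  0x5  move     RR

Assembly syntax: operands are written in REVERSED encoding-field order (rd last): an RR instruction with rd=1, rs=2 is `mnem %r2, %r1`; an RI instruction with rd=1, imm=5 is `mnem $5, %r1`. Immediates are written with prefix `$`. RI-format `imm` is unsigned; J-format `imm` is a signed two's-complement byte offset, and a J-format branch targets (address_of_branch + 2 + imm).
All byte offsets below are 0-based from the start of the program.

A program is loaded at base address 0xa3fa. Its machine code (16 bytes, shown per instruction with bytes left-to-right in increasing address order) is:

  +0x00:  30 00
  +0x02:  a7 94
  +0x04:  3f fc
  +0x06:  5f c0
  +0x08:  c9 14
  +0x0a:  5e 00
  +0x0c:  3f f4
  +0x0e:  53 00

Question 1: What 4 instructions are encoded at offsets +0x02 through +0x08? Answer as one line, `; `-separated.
@+02  big-endian(a7 94) = 0xa794
  opcode bits[15:12]=0xa: addi/RI
  rd: (w>>9)&0x7=0x3 → %r3
  imm: (w>>0)&0x1ff=0x194 → $404
@+04  big-endian(3f fc) = 0x3ffc
  opcode bits[15:12]=0x3: b/J
  imm: (w>>0)&0xfff=0xffc (s12→-4) → $-4
@+06  big-endian(5f c0) = 0x5fc0
  opcode bits[15:12]=0x5: move/RR
  rd: (w>>9)&0x7=0x7 → %r7
  rs: (w>>6)&0x7=0x7 → %r7
@+08  big-endian(c9 14) = 0xc914
  opcode bits[15:12]=0xc: subi/RI
  rd: (w>>9)&0x7=0x4 → %r4
  imm: (w>>0)&0x1ff=0x114 → $276

addi $404, %r3; b $-4; move %r7, %r7; subi $276, %r4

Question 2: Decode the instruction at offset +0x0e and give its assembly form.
move %r4, %r1

off 0x0e: read 53 00 as big → 0x5300
  opcode bits[15:12]=0x5: move/RR
  rd@[11:9]=0x1 ⇒ %r1
  rs@[8:6]=0x4 ⇒ %r4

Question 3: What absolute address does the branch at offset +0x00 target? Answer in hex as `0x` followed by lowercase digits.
+0x00: 30 00 ⇒ word 0x3000 (big)
  top 4b → 0x3 → b [J]
  imm@[11:0]=0x0 ⇒ $0
  target = base 0xa3fa + off 0x00 + 2 + imm 0 = 0xa3fc

0xa3fc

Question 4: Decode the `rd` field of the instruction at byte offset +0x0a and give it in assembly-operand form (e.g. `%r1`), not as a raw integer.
[0a] 5e 00 → 0x5e00
  op=0x5e00>>12=0x5 ⇒ move (RR)
  [11:9] rd=7 = %r7
  [8:6] rs=0 = %r0

%r7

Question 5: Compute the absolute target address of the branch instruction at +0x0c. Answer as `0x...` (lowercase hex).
0xa3fc

[0c] 3f f4 → 0x3ff4
  opcode bits[15:12]=0x3: b/J
  imm: (w>>0)&0xfff=0xff4 (s12→-12) → $-12
  target = base 0xa3fa + off 0x0c + 2 + imm -12 = 0xa3fc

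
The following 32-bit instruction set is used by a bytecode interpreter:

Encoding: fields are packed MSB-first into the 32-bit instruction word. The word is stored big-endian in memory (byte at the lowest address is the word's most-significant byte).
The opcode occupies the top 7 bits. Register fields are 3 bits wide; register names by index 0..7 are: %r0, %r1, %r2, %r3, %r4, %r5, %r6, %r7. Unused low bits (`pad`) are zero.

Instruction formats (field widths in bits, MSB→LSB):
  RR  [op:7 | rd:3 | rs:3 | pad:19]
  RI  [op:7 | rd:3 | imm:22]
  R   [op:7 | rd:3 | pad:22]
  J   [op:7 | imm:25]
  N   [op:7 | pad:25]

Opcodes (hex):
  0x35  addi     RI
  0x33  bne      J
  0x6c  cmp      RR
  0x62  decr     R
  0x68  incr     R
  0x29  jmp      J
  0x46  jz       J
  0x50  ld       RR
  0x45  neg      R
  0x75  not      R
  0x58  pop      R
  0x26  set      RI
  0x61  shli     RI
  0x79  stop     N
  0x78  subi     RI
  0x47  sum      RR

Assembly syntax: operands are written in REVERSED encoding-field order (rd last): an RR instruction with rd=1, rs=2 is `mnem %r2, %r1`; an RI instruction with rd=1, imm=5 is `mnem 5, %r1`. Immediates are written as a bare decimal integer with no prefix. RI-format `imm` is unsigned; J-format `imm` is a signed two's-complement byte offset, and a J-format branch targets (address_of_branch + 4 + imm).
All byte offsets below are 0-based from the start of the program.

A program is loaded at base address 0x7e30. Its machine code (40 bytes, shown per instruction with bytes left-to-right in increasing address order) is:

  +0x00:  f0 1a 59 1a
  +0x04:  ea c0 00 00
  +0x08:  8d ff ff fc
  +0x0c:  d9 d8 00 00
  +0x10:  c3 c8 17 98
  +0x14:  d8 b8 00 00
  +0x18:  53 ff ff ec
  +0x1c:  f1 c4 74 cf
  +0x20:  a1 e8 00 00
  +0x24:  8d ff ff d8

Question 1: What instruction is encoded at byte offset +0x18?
@+18  big-endian(53 ff ff ec) = 0x53ffffec
  op=0x53ffffec>>25=0x29 ⇒ jmp (J)
  imm@[24:0]=0x1ffffec (s25→-20) ⇒ -20

jmp -20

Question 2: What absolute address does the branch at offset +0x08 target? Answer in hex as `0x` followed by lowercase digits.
0x7e38

off 0x08: read 8d ff ff fc as big → 0x8dfffffc
  opcode bits[31:25]=0x46: jz/J
  imm: (w>>0)&0x1ffffff=0x1fffffc (s25→-4) → -4
  target = base 0x7e30 + off 0x08 + 4 + imm -4 = 0x7e38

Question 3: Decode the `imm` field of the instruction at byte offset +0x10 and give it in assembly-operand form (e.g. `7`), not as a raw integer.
530328

@+10  big-endian(c3 c8 17 98) = 0xc3c81798
  op=0xc3c81798>>25=0x61 ⇒ shli (RI)
  rd: (w>>22)&0x7=0x7 → %r7
  imm: (w>>0)&0x3fffff=0x81798 → 530328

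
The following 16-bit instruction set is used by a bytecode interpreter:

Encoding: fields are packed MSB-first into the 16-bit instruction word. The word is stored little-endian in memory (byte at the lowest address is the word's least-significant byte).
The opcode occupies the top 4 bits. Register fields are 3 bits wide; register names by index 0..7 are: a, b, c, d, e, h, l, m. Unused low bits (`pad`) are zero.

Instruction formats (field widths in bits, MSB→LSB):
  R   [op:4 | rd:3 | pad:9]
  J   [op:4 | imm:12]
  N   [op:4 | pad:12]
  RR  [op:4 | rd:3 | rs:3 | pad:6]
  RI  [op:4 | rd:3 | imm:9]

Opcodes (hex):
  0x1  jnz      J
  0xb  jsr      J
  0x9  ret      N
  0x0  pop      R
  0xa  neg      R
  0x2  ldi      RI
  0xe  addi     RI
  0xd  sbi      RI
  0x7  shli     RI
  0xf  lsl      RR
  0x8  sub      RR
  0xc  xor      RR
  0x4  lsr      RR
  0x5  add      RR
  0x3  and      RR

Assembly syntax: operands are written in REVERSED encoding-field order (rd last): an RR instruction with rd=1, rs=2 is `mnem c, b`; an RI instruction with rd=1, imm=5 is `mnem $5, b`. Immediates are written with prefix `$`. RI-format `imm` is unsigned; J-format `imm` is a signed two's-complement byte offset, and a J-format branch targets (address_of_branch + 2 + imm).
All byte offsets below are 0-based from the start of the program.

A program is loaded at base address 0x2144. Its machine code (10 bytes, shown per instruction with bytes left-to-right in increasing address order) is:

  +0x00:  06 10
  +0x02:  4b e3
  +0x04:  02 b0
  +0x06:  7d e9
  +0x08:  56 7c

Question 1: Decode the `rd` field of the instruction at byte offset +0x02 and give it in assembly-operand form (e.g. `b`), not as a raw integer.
@+02  little-endian(4b e3) = 0xe34b
  op=0xe34b>>12=0xe ⇒ addi (RI)
  [11:9] rd=1 = b
  [8:0] imm=331 = $331

b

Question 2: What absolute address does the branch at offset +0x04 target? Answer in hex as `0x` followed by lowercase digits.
+0x04: 02 b0 ⇒ word 0xb002 (little)
  op=0xb002>>12=0xb ⇒ jsr (J)
  imm@[11:0]=0x2 ⇒ $2
  target = base 0x2144 + off 0x04 + 2 + imm 2 = 0x214c

0x214c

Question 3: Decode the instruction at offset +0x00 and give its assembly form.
off 0x00: read 06 10 as little → 0x1006
  opcode bits[15:12]=0x1: jnz/J
  imm@[11:0]=0x6 ⇒ $6

jnz $6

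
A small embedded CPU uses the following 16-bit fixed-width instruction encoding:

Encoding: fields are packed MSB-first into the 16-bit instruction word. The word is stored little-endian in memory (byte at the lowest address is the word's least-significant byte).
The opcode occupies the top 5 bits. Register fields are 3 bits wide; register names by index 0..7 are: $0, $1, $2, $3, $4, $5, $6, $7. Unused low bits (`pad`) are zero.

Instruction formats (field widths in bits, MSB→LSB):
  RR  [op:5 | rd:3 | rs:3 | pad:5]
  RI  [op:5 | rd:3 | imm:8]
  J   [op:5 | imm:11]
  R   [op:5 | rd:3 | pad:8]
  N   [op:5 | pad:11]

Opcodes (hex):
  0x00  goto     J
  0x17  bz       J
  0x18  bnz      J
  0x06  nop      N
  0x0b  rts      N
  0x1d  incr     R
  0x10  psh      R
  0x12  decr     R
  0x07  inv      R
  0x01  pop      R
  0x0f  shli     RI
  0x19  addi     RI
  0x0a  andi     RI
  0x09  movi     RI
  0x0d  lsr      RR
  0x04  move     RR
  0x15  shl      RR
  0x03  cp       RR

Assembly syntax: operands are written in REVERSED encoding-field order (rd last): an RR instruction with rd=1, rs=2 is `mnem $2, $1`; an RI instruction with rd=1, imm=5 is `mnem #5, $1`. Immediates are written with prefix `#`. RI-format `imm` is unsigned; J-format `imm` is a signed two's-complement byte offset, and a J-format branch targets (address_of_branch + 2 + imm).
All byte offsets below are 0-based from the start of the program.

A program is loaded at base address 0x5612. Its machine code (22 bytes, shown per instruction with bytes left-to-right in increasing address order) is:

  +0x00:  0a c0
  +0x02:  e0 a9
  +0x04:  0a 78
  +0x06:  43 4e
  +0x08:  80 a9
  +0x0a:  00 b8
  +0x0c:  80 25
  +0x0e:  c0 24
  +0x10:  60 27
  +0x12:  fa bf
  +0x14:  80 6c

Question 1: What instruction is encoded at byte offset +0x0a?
bz #0

off 0x0a: read 00 b8 as little → 0xb800
  top 5b → 0x17 → bz [J]
  imm: (w>>0)&0x7ff=0x0 → #0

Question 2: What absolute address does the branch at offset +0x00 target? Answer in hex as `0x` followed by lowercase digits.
[00] 0a c0 → 0xc00a
  op=0xc00a>>11=0x18 ⇒ bnz (J)
  [10:0] imm=10 = #10
  target = base 0x5612 + off 0x00 + 2 + imm 10 = 0x561e

0x561e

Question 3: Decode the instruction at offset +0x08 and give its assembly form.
@+08  little-endian(80 a9) = 0xa980
  opcode bits[15:11]=0x15: shl/RR
  rd@[10:8]=0x1 ⇒ $1
  rs@[7:5]=0x4 ⇒ $4

shl $4, $1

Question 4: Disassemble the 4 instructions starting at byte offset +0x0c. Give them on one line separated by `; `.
move $4, $5; move $6, $4; move $3, $7; bz #-6

[0c] 80 25 → 0x2580
  op=0x2580>>11=0x4 ⇒ move (RR)
  [10:8] rd=5 = $5
  [7:5] rs=4 = $4
[0e] c0 24 → 0x24c0
  op=0x24c0>>11=0x4 ⇒ move (RR)
  [10:8] rd=4 = $4
  [7:5] rs=6 = $6
[10] 60 27 → 0x2760
  op=0x2760>>11=0x4 ⇒ move (RR)
  [10:8] rd=7 = $7
  [7:5] rs=3 = $3
[12] fa bf → 0xbffa
  op=0xbffa>>11=0x17 ⇒ bz (J)
  [10:0] imm=2042 (s11→-6) = #-6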